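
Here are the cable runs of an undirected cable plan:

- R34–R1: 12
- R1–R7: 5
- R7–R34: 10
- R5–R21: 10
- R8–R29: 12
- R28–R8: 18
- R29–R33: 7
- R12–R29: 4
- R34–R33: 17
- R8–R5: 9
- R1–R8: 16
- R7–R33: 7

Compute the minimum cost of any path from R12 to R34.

28

Running Dijkstra from R12:
R12: 0
R29: 4  (via R12)
R33: 11  (via R29)
R8: 16  (via R29)
R7: 18  (via R33)
R1: 23  (via R7)
R5: 25  (via R8)
R34: 28  (via R33)
Shortest route: R12–R29–R33–R34 = 28.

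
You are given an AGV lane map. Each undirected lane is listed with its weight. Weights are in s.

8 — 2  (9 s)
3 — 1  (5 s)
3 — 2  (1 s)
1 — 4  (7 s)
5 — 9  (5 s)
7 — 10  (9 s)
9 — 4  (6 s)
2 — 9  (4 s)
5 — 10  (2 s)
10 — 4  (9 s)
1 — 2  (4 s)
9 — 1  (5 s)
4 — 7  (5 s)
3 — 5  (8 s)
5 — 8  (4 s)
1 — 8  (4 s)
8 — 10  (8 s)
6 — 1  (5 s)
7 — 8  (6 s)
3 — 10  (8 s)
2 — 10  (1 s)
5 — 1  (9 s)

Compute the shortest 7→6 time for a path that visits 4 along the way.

17 s

Best 7 to 4: 7 → 4 costing 5
Best 4 to 6: 4 → 1 → 6 costing 12
Total via 4: 5 + 12 = 17 s.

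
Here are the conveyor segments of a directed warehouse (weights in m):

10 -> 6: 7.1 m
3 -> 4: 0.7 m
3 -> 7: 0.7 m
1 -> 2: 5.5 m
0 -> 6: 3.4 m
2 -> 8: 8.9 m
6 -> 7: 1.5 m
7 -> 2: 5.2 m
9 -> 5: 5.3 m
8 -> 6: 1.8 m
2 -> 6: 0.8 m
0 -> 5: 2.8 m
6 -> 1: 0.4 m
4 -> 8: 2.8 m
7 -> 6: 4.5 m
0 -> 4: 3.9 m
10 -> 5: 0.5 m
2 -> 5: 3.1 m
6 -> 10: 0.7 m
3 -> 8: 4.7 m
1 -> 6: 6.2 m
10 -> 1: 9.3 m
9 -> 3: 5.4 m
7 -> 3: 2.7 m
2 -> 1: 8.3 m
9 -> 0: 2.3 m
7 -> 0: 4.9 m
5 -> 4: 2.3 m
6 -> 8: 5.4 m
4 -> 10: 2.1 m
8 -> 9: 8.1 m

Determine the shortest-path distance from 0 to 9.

Enumerating some paths:
0 → 4 → 8 → 9: 3.9+2.8+8.1 = 14.8
0 → 5 → 4 → 8 → 9: 2.8+2.3+2.8+8.1 = 16
The minimum is 14.8 m via 0 → 4 → 8 → 9.

14.8 m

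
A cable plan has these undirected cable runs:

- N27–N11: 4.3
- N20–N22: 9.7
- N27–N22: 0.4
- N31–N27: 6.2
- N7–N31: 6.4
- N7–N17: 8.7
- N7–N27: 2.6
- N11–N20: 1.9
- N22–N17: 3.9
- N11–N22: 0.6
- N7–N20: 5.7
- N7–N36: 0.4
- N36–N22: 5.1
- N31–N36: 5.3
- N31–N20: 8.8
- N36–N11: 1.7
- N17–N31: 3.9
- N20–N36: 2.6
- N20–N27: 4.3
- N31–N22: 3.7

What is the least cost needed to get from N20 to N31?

6.2

Shortest distances from N20:
N20: 0
N11: 1.9  (via N20)
N22: 2.5  (via N11)
N36: 2.6  (via N20)
N27: 2.9  (via N22)
N7: 3  (via N36)
N31: 6.2  (via N22)
Shortest route: N20–N11–N22–N31 = 6.2.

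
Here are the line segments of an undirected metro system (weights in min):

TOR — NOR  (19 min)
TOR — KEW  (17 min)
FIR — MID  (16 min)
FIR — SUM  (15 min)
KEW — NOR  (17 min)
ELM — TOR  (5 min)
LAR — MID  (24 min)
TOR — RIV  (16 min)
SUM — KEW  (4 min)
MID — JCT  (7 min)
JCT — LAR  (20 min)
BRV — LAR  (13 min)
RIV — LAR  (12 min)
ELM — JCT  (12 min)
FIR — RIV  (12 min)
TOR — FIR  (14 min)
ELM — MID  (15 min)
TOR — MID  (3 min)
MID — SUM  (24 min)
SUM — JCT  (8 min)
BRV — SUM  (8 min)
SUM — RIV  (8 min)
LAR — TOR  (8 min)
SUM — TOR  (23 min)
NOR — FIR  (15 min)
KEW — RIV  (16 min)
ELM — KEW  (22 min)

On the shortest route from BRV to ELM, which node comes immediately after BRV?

Compare a few routes:
BRV–LAR–TOR–ELM: 13+8+5 = 26
BRV–SUM–JCT–ELM: 8+8+12 = 28
BRV–SUM–KEW–ELM: 8+4+22 = 34
BRV–SUM–JCT–MID–TOR–ELM: 8+8+7+3+5 = 31
Cheapest is BRV–LAR–TOR–ELM at 26 min.
So from BRV the first move is to LAR.

LAR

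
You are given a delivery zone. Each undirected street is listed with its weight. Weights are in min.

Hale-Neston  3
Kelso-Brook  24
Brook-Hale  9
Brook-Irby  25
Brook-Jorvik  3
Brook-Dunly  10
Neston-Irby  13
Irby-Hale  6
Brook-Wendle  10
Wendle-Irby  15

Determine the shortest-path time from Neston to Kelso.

Compare a few routes:
Neston–Irby–Hale–Brook–Kelso: 13+6+9+24 = 52
Neston–Hale–Irby–Wendle–Brook–Kelso: 3+6+15+10+24 = 58
Neston–Hale–Brook–Kelso: 3+9+24 = 36
The minimum is 36 min via Neston–Hale–Brook–Kelso.

36 min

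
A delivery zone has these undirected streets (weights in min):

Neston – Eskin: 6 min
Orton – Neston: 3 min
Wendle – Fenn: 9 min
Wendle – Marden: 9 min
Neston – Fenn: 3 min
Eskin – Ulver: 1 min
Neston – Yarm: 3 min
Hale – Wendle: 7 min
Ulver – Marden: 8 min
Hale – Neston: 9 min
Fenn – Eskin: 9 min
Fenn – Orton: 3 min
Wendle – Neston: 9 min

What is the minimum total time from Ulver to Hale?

16 min

Compare a few routes:
Ulver → Eskin → Neston → Hale: 1+6+9 = 16
Ulver → Eskin → Neston → Wendle → Hale: 1+6+9+7 = 23
Ulver → Eskin → Fenn → Neston → Hale: 1+9+3+9 = 22
The minimum is 16 min via Ulver → Eskin → Neston → Hale.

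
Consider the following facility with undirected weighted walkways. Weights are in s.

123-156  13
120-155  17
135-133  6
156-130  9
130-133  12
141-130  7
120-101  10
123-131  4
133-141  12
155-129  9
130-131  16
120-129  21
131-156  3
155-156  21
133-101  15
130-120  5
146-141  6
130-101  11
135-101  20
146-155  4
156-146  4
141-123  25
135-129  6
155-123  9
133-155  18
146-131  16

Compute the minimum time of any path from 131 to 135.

Shortest distances from 131:
131: 0
156: 3  (via 131)
123: 4  (via 131)
146: 7  (via 156)
155: 11  (via 146)
130: 12  (via 156)
141: 13  (via 146)
120: 17  (via 130)
129: 20  (via 155)
101: 23  (via 130)
133: 24  (via 130)
135: 26  (via 129)
Shortest route: 131–156–146–155–129–135 = 26 s.

26 s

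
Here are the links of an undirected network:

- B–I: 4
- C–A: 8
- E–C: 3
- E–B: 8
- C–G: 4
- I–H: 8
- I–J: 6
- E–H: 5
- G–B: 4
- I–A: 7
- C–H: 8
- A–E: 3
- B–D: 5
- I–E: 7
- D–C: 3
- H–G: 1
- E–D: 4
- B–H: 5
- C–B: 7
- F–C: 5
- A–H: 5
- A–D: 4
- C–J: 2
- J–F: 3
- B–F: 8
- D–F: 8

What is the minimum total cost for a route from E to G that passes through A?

9

Best E to A: E → A costing 3
Best A to G: A → H → G costing 6
Total via A: 3 + 6 = 9.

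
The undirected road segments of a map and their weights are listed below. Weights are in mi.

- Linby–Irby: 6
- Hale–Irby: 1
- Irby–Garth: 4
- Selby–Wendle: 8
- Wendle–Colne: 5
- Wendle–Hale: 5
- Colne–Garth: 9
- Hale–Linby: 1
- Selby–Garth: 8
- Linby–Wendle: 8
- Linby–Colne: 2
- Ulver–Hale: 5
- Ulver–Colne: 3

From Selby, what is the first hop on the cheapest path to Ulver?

Candidate routes:
Selby–Wendle–Hale–Ulver: 8+5+5 = 18
Selby–Garth–Irby–Hale–Linby–Colne–Ulver: 8+4+1+1+2+3 = 19
Selby–Wendle–Colne–Ulver: 8+5+3 = 16
Selby–Garth–Irby–Hale–Ulver: 8+4+1+5 = 18
Cheapest is Selby–Wendle–Colne–Ulver at 16 mi.
So from Selby the first move is to Wendle.

Wendle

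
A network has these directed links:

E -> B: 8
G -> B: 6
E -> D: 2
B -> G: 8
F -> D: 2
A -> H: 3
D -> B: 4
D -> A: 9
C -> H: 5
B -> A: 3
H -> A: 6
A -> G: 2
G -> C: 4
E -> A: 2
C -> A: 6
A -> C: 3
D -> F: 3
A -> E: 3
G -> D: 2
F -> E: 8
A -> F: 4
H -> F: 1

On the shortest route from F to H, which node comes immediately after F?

D

Enumerating some paths:
F - D - A - H: 2+9+3 = 14
F - E - A - H: 8+2+3 = 13
F - D - B - A - H: 2+4+3+3 = 12
F - D - B - A - C - H: 2+4+3+3+5 = 17
The minimum is 12 via F - D - B - A - H.
So from F the first move is to D.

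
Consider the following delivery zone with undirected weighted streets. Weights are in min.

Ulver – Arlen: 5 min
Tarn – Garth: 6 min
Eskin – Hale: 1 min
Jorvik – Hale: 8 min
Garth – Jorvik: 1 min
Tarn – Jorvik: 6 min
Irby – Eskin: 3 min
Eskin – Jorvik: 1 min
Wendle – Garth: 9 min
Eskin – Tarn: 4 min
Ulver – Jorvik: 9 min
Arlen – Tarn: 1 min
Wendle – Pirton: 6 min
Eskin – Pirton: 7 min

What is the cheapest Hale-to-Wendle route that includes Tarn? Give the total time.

20 min

Shortest Hale→Tarn: Hale → Eskin → Tarn = 5
Shortest Tarn→Wendle: Tarn → Garth → Wendle = 15
Total via Tarn: 5 + 15 = 20 min.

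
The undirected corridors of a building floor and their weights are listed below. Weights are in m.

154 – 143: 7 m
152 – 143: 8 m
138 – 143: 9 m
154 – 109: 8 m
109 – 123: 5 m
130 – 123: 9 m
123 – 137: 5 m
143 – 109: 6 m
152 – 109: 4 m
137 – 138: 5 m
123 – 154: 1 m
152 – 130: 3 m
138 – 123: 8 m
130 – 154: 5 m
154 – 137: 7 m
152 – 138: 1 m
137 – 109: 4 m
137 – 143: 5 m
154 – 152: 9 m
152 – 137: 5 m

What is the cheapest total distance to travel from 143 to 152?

Candidate routes:
143 - 152: 8 = 8
143 - 138 - 152: 9+1 = 10
143 - 109 - 152: 6+4 = 10
The minimum is 8 m via 143 - 152.

8 m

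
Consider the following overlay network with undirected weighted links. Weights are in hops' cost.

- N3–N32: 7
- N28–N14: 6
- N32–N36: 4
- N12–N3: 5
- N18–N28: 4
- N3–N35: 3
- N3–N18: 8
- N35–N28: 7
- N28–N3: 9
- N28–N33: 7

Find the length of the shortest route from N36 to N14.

Settle nodes by increasing distance from N36:
N36: 0
N32: 4  (via N36)
N3: 11  (via N32)
N35: 14  (via N3)
N12: 16  (via N3)
N18: 19  (via N3)
N28: 20  (via N3)
N14: 26  (via N28)
Shortest route: N36–N32–N3–N28–N14 = 26 hops' cost.

26 hops' cost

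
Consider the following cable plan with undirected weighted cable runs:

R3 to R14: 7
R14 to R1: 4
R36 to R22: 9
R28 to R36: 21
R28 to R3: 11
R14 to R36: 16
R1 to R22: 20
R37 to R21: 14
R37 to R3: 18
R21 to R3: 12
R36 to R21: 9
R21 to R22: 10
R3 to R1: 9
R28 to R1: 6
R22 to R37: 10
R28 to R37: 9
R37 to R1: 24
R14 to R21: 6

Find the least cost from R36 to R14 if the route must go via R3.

Shortest R36→R3: R36 → R21 → R3 = 21
Shortest R3→R14: R3 → R14 = 7
Total via R3: 21 + 7 = 28.

28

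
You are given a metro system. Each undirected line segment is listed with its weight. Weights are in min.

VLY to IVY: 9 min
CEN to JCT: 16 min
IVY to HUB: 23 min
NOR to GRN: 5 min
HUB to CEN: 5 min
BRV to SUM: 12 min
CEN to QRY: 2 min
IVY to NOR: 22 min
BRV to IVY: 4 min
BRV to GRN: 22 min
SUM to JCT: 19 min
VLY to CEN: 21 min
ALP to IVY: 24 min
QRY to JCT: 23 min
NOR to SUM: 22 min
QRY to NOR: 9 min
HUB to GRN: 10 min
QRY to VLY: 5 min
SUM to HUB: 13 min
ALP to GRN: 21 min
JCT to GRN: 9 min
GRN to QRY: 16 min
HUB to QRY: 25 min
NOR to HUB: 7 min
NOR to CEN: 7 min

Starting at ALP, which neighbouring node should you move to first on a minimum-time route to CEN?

Candidate routes:
ALP - GRN - NOR - QRY - CEN: 21+5+9+2 = 37
ALP - GRN - HUB - CEN: 21+10+5 = 36
ALP - GRN - NOR - CEN: 21+5+7 = 33
Cheapest is ALP - GRN - NOR - CEN at 33 min.
So from ALP the first move is to GRN.

GRN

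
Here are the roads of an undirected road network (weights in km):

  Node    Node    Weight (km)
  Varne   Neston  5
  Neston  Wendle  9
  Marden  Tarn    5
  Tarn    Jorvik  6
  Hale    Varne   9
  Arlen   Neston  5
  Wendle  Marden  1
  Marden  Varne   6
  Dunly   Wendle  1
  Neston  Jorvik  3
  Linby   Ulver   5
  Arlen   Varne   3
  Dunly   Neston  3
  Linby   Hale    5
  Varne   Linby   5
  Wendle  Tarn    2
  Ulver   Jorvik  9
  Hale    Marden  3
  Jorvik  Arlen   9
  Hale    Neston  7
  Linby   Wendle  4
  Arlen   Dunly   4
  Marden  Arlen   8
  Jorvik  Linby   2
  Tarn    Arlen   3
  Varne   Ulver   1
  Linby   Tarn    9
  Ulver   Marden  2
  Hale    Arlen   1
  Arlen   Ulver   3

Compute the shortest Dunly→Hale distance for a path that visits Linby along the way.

10 km

Shortest Dunly→Linby: Dunly → Wendle → Linby = 5
Shortest Linby→Hale: Linby → Hale = 5
Total via Linby: 5 + 5 = 10 km.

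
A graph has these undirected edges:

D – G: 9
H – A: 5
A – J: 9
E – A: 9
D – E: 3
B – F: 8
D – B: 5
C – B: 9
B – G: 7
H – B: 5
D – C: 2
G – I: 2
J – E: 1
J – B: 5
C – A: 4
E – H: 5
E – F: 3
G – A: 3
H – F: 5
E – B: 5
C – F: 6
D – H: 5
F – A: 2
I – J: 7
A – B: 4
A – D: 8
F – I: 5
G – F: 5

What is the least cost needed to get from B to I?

9

Shortest distances from B:
B: 0
A: 4  (via B)
D: 5  (via B)
E: 5  (via B)
H: 5  (via B)
J: 5  (via B)
F: 6  (via A)
C: 7  (via D)
G: 7  (via B)
I: 9  (via G)
Shortest route: B–G–I = 9.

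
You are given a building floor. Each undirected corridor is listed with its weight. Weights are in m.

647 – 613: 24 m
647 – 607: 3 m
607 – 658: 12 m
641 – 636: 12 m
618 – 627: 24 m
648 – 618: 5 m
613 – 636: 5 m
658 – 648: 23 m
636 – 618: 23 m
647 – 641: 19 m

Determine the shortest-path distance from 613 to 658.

39 m

Enumerating some paths:
613 - 647 - 607 - 658: 24+3+12 = 39
613 - 636 - 641 - 647 - 607 - 658: 5+12+19+3+12 = 51
The minimum is 39 m via 613 - 647 - 607 - 658.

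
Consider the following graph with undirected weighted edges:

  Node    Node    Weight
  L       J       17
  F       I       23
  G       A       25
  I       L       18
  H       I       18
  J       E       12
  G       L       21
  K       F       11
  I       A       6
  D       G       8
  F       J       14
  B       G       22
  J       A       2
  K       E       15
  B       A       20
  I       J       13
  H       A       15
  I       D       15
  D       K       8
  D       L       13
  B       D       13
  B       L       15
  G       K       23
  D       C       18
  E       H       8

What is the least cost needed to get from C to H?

Running Dijkstra from C:
C: 0
D: 18  (via C)
G: 26  (via D)
K: 26  (via D)
B: 31  (via D)
L: 31  (via D)
I: 33  (via D)
F: 37  (via K)
A: 39  (via I)
E: 41  (via K)
J: 41  (via A)
H: 49  (via E)
Shortest route: C → D → K → E → H = 49.

49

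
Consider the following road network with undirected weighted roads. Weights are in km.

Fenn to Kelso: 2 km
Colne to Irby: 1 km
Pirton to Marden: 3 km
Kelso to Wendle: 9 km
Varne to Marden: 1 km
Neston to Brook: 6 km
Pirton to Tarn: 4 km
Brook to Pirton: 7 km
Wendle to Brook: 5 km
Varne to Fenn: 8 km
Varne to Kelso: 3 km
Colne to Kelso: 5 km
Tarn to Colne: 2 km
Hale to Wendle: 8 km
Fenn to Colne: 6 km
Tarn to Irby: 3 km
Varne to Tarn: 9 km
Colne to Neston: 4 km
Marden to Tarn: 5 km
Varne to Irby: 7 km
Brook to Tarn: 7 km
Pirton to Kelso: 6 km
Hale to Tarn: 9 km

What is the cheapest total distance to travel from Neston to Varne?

Running Dijkstra from Neston:
Neston: 0
Colne: 4  (via Neston)
Irby: 5  (via Colne)
Tarn: 6  (via Colne)
Brook: 6  (via Neston)
Kelso: 9  (via Colne)
Fenn: 10  (via Colne)
Pirton: 10  (via Tarn)
Marden: 11  (via Tarn)
Wendle: 11  (via Brook)
Varne: 12  (via Irby)
Shortest route: Neston → Colne → Irby → Varne = 12 km.

12 km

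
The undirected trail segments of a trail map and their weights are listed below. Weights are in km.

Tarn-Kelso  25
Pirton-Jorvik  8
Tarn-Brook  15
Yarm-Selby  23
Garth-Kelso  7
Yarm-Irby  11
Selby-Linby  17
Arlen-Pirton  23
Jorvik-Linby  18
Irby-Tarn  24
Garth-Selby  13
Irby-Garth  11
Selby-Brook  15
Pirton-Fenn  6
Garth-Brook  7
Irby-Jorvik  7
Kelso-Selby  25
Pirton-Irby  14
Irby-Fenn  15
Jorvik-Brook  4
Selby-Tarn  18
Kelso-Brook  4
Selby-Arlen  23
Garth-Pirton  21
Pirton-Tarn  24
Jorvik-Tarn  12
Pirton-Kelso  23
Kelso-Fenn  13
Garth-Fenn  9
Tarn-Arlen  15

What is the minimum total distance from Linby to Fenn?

32 km

Running Dijkstra from Linby:
Linby: 0
Selby: 17  (via Linby)
Jorvik: 18  (via Linby)
Brook: 22  (via Jorvik)
Irby: 25  (via Jorvik)
Kelso: 26  (via Brook)
Pirton: 26  (via Jorvik)
Garth: 29  (via Brook)
Tarn: 30  (via Jorvik)
Fenn: 32  (via Pirton)
Shortest route: Linby–Jorvik–Pirton–Fenn = 32 km.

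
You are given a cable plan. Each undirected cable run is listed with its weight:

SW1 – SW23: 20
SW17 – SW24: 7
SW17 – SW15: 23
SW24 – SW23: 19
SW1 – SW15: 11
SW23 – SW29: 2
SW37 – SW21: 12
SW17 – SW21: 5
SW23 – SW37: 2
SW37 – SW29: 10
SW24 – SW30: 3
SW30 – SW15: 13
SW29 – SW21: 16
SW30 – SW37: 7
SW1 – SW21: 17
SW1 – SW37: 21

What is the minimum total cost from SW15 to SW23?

22

Settle nodes by increasing distance from SW15:
SW15: 0
SW1: 11  (via SW15)
SW30: 13  (via SW15)
SW24: 16  (via SW30)
SW37: 20  (via SW30)
SW23: 22  (via SW37)
Shortest route: SW15 → SW30 → SW37 → SW23 = 22.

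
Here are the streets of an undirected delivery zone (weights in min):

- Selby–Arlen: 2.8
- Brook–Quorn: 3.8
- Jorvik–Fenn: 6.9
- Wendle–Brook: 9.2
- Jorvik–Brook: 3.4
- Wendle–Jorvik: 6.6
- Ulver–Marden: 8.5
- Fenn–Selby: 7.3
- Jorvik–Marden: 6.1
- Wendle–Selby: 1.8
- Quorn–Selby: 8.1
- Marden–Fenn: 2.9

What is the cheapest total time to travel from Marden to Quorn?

13.3 min

Enumerating some paths:
Marden - Fenn - Selby - Quorn: 2.9+7.3+8.1 = 18.3
Marden - Jorvik - Brook - Quorn: 6.1+3.4+3.8 = 13.3
Marden - Fenn - Jorvik - Brook - Quorn: 2.9+6.9+3.4+3.8 = 17
Marden - Jorvik - Wendle - Selby - Quorn: 6.1+6.6+1.8+8.1 = 22.6
The minimum is 13.3 min via Marden - Jorvik - Brook - Quorn.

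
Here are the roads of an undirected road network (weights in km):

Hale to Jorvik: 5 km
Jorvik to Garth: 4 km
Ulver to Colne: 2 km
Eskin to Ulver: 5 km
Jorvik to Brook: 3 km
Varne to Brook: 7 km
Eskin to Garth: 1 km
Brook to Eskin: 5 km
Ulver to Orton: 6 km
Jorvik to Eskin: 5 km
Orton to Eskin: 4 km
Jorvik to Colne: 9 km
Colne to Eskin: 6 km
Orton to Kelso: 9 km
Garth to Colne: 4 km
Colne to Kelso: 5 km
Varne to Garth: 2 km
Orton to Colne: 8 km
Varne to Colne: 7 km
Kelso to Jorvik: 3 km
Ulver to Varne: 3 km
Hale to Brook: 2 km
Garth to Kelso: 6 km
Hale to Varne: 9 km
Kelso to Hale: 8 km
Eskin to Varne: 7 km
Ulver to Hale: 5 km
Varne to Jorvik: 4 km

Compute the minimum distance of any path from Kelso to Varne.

7 km

Running Dijkstra from Kelso:
Kelso: 0
Jorvik: 3  (via Kelso)
Colne: 5  (via Kelso)
Brook: 6  (via Jorvik)
Garth: 6  (via Kelso)
Varne: 7  (via Jorvik)
Shortest route: Kelso–Jorvik–Varne = 7 km.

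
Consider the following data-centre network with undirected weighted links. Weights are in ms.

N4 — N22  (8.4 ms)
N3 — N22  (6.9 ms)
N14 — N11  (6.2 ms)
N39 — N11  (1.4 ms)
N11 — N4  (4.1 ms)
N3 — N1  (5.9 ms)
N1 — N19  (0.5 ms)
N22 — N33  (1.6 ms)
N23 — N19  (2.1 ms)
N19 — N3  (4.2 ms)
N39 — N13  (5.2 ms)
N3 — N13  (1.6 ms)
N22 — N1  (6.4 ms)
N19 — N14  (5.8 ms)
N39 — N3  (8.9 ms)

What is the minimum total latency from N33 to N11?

Enumerating some paths:
N33 → N22 → N3 → N13 → N39 → N11: 1.6+6.9+1.6+5.2+1.4 = 16.7
N33 → N22 → N4 → N11: 1.6+8.4+4.1 = 14.1
Cheapest is N33 → N22 → N4 → N11 at 14.1 ms.

14.1 ms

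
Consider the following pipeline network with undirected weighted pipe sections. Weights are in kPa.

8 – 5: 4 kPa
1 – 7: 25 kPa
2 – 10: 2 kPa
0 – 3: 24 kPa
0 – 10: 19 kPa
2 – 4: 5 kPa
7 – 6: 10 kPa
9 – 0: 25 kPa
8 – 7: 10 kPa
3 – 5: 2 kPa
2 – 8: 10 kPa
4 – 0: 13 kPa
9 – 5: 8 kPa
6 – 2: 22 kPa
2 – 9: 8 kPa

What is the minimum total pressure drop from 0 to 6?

Enumerating some paths:
0 → 4 → 2 → 6: 13+5+22 = 40
0 → 10 → 2 → 6: 19+2+22 = 43
0 → 3 → 5 → 8 → 7 → 6: 24+2+4+10+10 = 50
0 → 4 → 2 → 8 → 7 → 6: 13+5+10+10+10 = 48
Cheapest is 0 → 4 → 2 → 6 at 40 kPa.

40 kPa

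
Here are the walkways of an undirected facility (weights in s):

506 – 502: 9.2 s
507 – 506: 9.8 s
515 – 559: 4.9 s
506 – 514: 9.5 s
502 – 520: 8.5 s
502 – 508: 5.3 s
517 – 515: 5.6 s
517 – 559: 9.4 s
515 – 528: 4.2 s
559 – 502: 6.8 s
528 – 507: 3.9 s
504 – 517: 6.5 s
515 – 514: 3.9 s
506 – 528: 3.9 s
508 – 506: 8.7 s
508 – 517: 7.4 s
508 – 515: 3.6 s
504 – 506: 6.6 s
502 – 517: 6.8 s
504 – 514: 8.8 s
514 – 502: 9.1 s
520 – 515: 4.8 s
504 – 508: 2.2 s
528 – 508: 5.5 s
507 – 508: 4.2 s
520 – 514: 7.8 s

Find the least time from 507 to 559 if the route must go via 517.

21 s

Shortest 507→517: 507 → 508 → 517 = 11.6
Shortest 517→559: 517 → 559 = 9.4
Total via 517: 11.6 + 9.4 = 21 s.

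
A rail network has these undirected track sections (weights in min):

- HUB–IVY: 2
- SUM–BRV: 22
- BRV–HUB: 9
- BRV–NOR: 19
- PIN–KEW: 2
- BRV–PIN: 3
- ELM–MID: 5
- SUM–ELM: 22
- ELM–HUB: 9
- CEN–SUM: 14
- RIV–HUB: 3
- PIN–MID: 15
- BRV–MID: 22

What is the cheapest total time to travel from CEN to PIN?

39 min

Enumerating some paths:
CEN → SUM → BRV → PIN: 14+22+3 = 39
CEN → SUM → ELM → HUB → BRV → PIN: 14+22+9+9+3 = 57
CEN → SUM → ELM → MID → PIN: 14+22+5+15 = 56
The minimum is 39 min via CEN → SUM → BRV → PIN.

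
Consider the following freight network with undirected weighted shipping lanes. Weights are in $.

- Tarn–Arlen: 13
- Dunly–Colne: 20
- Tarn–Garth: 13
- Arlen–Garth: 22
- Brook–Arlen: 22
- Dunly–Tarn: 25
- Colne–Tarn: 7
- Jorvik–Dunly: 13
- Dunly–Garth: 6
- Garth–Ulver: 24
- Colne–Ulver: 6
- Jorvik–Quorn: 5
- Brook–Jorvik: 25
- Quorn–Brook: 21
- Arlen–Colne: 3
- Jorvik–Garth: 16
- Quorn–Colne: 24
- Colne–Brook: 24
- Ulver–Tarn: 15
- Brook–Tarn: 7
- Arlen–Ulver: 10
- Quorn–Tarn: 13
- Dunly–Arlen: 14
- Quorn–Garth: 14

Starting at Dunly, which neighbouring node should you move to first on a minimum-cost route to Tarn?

Compare a few routes:
Dunly → Garth → Tarn: 6+13 = 19
Dunly → Tarn: 25 = 25
Dunly → Arlen → Colne → Tarn: 14+3+7 = 24
Cheapest is Dunly → Garth → Tarn at $19.
So from Dunly the first move is to Garth.

Garth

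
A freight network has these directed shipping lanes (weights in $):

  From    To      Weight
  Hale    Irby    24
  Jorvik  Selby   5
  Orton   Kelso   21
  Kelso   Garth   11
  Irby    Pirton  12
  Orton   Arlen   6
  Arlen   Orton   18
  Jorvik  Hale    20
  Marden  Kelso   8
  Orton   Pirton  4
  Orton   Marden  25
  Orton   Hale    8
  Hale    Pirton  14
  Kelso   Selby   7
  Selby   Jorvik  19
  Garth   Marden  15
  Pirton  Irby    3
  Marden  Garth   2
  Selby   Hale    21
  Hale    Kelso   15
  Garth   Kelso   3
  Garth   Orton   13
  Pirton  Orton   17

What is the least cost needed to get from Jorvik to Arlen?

$57

Settle nodes by increasing distance from Jorvik:
Jorvik: 0
Selby: 5  (via Jorvik)
Hale: 20  (via Jorvik)
Pirton: 34  (via Hale)
Kelso: 35  (via Hale)
Irby: 37  (via Pirton)
Garth: 46  (via Kelso)
Orton: 51  (via Pirton)
Arlen: 57  (via Orton)
Shortest route: Jorvik → Hale → Pirton → Orton → Arlen = $57.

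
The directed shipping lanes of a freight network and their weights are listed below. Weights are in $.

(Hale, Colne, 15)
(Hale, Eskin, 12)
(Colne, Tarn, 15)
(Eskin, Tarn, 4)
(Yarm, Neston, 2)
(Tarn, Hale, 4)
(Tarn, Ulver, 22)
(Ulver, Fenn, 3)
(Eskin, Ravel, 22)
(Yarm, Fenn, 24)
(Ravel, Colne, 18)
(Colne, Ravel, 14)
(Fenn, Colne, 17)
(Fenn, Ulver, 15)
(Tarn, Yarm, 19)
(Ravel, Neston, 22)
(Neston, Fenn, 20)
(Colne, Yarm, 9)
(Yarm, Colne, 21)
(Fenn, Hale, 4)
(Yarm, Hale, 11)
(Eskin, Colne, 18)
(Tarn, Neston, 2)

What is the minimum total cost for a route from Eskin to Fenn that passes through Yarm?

$45

Best Eskin to Yarm: Eskin–Tarn–Yarm costing 23
Best Yarm to Fenn: Yarm–Neston–Fenn costing 22
Total via Yarm: 23 + 22 = $45.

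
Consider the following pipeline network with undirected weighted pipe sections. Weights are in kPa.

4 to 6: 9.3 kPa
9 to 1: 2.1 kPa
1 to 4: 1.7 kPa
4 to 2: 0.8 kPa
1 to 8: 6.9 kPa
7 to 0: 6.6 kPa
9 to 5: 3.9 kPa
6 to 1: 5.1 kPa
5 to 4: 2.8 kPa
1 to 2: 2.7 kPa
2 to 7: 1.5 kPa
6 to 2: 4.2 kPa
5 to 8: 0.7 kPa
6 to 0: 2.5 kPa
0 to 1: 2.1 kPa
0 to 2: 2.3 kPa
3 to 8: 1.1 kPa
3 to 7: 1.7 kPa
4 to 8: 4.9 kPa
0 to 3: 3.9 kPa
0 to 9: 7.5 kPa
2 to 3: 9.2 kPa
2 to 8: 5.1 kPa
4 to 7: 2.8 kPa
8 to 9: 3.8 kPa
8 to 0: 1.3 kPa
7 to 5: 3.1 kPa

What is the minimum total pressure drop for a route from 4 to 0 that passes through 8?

Shortest 4→8: 4 → 5 → 8 = 3.5
Shortest 8→0: 8 → 0 = 1.3
Total via 8: 3.5 + 1.3 = 4.8 kPa.

4.8 kPa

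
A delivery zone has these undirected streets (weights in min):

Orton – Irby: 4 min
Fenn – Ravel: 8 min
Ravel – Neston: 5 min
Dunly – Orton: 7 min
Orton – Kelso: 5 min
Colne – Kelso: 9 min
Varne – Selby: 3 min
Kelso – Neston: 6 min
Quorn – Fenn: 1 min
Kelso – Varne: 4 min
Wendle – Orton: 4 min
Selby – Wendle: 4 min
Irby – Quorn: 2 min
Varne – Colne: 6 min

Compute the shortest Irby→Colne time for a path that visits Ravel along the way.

Shortest Irby→Ravel: Irby → Quorn → Fenn → Ravel = 11
Best Ravel to Colne: Ravel → Neston → Kelso → Colne costing 20
Total via Ravel: 11 + 20 = 31 min.

31 min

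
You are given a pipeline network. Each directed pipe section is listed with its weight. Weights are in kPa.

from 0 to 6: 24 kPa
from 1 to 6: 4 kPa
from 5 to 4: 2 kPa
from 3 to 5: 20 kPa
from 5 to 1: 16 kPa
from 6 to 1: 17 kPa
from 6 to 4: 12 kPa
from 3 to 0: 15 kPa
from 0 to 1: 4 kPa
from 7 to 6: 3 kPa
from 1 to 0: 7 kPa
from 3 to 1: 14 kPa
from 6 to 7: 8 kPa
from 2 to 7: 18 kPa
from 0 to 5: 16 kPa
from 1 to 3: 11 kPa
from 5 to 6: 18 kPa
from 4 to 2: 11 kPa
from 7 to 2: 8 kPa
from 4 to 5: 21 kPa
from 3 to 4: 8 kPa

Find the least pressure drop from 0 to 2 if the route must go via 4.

Best 0 to 4: 0 → 5 → 4 costing 18
Shortest 4→2: 4 → 2 = 11
Total via 4: 18 + 11 = 29 kPa.

29 kPa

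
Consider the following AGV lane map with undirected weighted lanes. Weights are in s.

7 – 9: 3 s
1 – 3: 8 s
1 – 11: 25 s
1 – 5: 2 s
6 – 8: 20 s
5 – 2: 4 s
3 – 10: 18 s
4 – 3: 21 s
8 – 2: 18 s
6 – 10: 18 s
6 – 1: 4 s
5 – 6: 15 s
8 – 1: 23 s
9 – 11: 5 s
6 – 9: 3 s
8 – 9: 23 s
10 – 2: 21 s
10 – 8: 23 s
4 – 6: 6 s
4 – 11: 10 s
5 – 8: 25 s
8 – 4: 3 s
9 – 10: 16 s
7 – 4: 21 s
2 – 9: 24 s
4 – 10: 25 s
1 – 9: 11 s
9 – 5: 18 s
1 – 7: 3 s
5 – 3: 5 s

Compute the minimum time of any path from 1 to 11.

Enumerating some paths:
1 → 7 → 9 → 11: 3+3+5 = 11
1 → 6 → 9 → 11: 4+3+5 = 12
The minimum is 11 s via 1 → 7 → 9 → 11.

11 s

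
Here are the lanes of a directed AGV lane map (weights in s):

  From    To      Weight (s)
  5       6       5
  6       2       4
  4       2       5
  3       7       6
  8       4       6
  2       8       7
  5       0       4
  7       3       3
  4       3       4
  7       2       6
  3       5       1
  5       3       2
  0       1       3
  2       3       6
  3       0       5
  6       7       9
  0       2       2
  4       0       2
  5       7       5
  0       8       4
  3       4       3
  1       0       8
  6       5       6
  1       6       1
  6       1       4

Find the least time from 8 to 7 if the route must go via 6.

21 s

Best 8 to 6: 8 → 4 → 0 → 1 → 6 costing 12
Best 6 to 7: 6 → 7 costing 9
Total via 6: 12 + 9 = 21 s.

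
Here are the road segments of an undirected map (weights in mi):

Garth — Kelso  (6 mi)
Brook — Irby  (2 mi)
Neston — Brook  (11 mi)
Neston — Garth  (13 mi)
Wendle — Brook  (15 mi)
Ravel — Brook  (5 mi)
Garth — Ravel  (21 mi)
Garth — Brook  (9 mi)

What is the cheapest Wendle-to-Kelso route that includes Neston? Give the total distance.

45 mi

Best Wendle to Neston: Wendle–Brook–Neston costing 26
Best Neston to Kelso: Neston–Garth–Kelso costing 19
Total via Neston: 26 + 19 = 45 mi.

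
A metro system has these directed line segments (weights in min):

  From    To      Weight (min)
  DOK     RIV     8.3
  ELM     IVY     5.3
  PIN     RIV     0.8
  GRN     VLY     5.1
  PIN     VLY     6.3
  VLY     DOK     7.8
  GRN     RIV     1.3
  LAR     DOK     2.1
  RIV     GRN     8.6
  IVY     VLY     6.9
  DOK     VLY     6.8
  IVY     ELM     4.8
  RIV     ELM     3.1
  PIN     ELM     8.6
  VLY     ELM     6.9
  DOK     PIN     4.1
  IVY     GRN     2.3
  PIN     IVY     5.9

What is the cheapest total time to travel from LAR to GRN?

14.4 min

Shortest distances from LAR:
LAR: 0
DOK: 2.1  (via LAR)
PIN: 6.2  (via DOK)
RIV: 7  (via PIN)
VLY: 8.9  (via DOK)
ELM: 10.1  (via RIV)
IVY: 12.1  (via PIN)
GRN: 14.4  (via IVY)
Shortest route: LAR → DOK → PIN → IVY → GRN = 14.4 min.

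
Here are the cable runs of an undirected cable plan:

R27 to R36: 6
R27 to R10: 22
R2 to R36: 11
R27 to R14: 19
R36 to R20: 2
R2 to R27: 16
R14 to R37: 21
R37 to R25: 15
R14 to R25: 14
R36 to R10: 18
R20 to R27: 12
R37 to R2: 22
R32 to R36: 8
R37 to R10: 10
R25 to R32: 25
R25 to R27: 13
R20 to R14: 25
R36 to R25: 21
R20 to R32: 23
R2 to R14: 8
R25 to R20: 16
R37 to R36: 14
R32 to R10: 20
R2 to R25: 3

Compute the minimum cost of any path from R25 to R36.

Enumerating some paths:
R25 - R2 - R36: 3+11 = 14
R25 - R20 - R36: 16+2 = 18
Cheapest is R25 - R2 - R36 at 14.

14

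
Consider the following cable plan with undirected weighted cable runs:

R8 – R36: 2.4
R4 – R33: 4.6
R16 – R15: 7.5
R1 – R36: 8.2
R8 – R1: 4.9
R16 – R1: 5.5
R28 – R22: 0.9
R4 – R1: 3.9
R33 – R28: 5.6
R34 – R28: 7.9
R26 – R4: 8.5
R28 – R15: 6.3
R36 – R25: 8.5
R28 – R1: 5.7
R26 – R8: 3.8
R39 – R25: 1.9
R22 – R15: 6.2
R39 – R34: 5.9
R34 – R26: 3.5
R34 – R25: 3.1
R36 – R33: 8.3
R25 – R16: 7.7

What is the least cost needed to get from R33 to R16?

Compare a few routes:
R33–R28–R15–R16: 5.6+6.3+7.5 = 19.4
R33–R28–R1–R16: 5.6+5.7+5.5 = 16.8
R33–R4–R1–R16: 4.6+3.9+5.5 = 14
The minimum is 14 via R33–R4–R1–R16.

14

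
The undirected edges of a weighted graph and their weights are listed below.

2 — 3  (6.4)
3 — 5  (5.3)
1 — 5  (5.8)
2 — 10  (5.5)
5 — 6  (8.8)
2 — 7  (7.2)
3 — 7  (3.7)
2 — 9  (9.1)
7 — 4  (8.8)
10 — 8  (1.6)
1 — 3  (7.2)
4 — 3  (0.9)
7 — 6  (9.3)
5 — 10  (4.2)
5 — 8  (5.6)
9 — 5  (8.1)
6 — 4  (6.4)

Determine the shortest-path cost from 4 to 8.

Running Dijkstra from 4:
4: 0
3: 0.9  (via 4)
7: 4.6  (via 3)
5: 6.2  (via 3)
6: 6.4  (via 4)
2: 7.3  (via 3)
1: 8.1  (via 3)
10: 10.4  (via 5)
8: 11.8  (via 5)
Shortest route: 4–3–5–8 = 11.8.

11.8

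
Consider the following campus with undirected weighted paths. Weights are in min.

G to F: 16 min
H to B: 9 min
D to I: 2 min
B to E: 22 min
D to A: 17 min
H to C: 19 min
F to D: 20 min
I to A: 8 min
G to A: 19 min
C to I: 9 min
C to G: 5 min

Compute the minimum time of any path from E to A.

67 min

Enumerating some paths:
E–B–H–C–I–A: 22+9+19+9+8 = 67
E–B–H–C–G–A: 22+9+19+5+19 = 74
The minimum is 67 min via E–B–H–C–I–A.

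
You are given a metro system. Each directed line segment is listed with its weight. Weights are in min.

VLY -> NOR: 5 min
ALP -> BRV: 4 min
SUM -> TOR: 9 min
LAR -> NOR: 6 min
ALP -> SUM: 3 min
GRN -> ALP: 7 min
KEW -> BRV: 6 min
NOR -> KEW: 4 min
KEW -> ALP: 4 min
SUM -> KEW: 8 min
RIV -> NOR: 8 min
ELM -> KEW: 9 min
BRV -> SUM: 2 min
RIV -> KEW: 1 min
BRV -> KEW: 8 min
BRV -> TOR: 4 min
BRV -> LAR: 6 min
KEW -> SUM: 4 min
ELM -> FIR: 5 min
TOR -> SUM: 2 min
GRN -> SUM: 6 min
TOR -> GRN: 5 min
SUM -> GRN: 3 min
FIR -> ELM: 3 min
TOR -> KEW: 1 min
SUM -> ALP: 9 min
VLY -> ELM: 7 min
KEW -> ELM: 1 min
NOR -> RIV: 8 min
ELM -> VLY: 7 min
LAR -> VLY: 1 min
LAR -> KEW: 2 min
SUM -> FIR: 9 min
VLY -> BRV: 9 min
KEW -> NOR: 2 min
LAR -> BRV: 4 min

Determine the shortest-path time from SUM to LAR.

19 min

Running Dijkstra from SUM:
SUM: 0
GRN: 3  (via SUM)
KEW: 8  (via SUM)
FIR: 9  (via SUM)
TOR: 9  (via SUM)
ALP: 9  (via SUM)
ELM: 9  (via KEW)
NOR: 10  (via KEW)
BRV: 13  (via ALP)
VLY: 16  (via ELM)
RIV: 18  (via NOR)
LAR: 19  (via BRV)
Shortest route: SUM–ALP–BRV–LAR = 19 min.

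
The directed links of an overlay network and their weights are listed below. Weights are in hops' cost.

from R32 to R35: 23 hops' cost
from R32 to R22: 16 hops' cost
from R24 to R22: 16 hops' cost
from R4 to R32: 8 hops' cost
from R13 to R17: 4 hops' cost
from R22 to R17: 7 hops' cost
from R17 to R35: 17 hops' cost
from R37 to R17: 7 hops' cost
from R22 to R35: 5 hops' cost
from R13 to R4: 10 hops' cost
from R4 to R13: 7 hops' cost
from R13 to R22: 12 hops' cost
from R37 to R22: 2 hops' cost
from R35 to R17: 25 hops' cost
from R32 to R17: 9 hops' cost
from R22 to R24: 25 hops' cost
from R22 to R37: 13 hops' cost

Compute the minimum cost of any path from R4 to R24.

44 hops' cost

Compare a few routes:
R4–R32–R22–R24: 8+16+25 = 49
R4–R13–R22–R24: 7+12+25 = 44
The minimum is 44 hops' cost via R4–R13–R22–R24.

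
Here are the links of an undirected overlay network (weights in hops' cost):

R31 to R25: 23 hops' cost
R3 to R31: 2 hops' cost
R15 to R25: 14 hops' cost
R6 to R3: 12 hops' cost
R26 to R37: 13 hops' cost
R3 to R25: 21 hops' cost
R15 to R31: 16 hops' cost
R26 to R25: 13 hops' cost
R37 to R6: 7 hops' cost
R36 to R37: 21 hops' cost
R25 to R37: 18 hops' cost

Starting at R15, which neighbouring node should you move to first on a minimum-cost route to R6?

R31

Compare a few routes:
R15–R25–R37–R6: 14+18+7 = 39
R15–R25–R3–R6: 14+21+12 = 47
R15–R31–R3–R6: 16+2+12 = 30
Cheapest is R15–R31–R3–R6 at 30 hops' cost.
So from R15 the first move is to R31.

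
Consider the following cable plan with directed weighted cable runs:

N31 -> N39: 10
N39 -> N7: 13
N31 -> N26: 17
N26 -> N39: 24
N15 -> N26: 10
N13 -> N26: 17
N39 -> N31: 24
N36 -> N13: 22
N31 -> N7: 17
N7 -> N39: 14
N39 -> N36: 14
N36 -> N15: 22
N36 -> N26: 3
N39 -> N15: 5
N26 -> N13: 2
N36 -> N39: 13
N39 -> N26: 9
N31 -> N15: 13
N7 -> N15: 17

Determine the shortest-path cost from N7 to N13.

Enumerating some paths:
N7–N39–N26–N13: 14+9+2 = 25
N7–N15–N26–N13: 17+10+2 = 29
N7–N39–N15–N26–N13: 14+5+10+2 = 31
N7–N39–N36–N26–N13: 14+14+3+2 = 33
The minimum is 25 via N7–N39–N26–N13.

25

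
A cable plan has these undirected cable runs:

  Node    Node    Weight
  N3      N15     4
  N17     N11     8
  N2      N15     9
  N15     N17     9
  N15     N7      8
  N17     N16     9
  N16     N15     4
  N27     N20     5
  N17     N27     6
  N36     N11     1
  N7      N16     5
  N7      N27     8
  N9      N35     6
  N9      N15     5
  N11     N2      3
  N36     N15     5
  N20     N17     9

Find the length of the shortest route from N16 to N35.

Compare a few routes:
N16 - N15 - N9 - N35: 4+5+6 = 15
N16 - N17 - N15 - N9 - N35: 9+9+5+6 = 29
N16 - N17 - N11 - N36 - N15 - N9 - N35: 9+8+1+5+5+6 = 34
N16 - N7 - N15 - N9 - N35: 5+8+5+6 = 24
The minimum is 15 via N16 - N15 - N9 - N35.

15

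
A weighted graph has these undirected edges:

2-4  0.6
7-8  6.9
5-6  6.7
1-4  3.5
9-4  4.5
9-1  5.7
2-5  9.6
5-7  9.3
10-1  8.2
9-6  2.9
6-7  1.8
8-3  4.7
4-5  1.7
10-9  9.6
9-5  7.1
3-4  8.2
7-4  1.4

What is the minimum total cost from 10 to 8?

Running Dijkstra from 10:
10: 0
1: 8.2  (via 10)
9: 9.6  (via 10)
4: 11.7  (via 1)
2: 12.3  (via 4)
6: 12.5  (via 9)
7: 13.1  (via 4)
5: 13.4  (via 4)
3: 19.9  (via 4)
8: 20  (via 7)
Shortest route: 10 → 1 → 4 → 7 → 8 = 20.

20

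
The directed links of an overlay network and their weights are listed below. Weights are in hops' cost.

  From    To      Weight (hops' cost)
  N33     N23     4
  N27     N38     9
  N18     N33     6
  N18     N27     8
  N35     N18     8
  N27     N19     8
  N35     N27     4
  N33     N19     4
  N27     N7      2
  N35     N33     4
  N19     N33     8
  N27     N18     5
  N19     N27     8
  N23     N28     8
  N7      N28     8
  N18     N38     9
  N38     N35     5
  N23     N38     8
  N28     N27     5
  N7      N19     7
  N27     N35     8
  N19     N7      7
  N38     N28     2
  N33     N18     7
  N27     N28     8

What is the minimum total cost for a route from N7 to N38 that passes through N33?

Shortest N7→N33: N7–N19–N33 = 15
Best N33 to N38: N33–N23–N38 costing 12
Total via N33: 15 + 12 = 27 hops' cost.

27 hops' cost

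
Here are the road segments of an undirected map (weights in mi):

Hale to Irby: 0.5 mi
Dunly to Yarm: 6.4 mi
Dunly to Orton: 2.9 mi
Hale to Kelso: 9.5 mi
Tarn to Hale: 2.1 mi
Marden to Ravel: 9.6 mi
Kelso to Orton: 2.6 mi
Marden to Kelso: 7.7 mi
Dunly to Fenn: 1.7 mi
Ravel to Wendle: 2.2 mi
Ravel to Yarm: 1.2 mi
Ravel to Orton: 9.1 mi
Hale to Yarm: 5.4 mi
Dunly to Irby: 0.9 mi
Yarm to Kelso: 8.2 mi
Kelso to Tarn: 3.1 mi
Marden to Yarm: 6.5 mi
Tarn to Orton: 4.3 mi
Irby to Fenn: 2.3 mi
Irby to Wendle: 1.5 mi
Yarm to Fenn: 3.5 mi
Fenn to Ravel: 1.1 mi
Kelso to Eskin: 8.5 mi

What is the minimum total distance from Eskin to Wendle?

Enumerating some paths:
Eskin–Kelso–Orton–Dunly–Irby–Wendle: 8.5+2.6+2.9+0.9+1.5 = 16.4
Eskin–Kelso–Tarn–Hale–Irby–Wendle: 8.5+3.1+2.1+0.5+1.5 = 15.7
Eskin–Kelso–Orton–Dunly–Fenn–Ravel–Wendle: 8.5+2.6+2.9+1.7+1.1+2.2 = 19
Eskin–Kelso–Orton–Tarn–Hale–Irby–Wendle: 8.5+2.6+4.3+2.1+0.5+1.5 = 19.5
Cheapest is Eskin–Kelso–Tarn–Hale–Irby–Wendle at 15.7 mi.

15.7 mi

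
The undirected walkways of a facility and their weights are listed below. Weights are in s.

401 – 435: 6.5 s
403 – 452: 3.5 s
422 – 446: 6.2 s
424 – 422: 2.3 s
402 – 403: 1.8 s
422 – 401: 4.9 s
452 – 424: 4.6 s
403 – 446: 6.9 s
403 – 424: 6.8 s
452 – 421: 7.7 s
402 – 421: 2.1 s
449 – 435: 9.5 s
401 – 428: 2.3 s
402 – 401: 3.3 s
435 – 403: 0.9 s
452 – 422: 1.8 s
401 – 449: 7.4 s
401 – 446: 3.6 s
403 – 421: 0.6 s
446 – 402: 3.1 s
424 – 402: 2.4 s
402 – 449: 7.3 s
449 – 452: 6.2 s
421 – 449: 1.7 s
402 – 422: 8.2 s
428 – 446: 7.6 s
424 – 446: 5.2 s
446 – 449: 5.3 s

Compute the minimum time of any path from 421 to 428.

Shortest distances from 421:
421: 0
403: 0.6  (via 421)
435: 1.5  (via 403)
449: 1.7  (via 421)
402: 2.1  (via 421)
452: 4.1  (via 403)
424: 4.5  (via 402)
446: 5.2  (via 402)
401: 5.4  (via 402)
422: 5.9  (via 452)
428: 7.7  (via 401)
Shortest route: 421 → 402 → 401 → 428 = 7.7 s.

7.7 s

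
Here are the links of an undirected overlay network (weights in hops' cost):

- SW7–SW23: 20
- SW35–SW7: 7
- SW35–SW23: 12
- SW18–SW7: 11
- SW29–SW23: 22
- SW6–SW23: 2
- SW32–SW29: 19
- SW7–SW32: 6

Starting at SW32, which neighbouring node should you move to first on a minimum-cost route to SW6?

Candidate routes:
SW32 → SW7 → SW23 → SW6: 6+20+2 = 28
SW32 → SW29 → SW23 → SW6: 19+22+2 = 43
SW32 → SW7 → SW35 → SW23 → SW6: 6+7+12+2 = 27
The minimum is 27 hops' cost via SW32 → SW7 → SW35 → SW23 → SW6.
So from SW32 the first move is to SW7.

SW7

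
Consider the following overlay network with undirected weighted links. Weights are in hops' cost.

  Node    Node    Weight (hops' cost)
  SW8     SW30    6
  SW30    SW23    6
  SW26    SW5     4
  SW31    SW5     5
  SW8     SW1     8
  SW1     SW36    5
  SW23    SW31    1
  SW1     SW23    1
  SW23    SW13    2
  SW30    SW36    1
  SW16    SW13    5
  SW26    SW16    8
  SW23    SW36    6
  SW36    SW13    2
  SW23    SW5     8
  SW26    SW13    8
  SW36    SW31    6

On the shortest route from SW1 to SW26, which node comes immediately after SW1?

SW23

Candidate routes:
SW1–SW23–SW5–SW26: 1+8+4 = 13
SW1–SW23–SW13–SW26: 1+2+8 = 11
Cheapest is SW1–SW23–SW13–SW26 at 11 hops' cost.
So from SW1 the first move is to SW23.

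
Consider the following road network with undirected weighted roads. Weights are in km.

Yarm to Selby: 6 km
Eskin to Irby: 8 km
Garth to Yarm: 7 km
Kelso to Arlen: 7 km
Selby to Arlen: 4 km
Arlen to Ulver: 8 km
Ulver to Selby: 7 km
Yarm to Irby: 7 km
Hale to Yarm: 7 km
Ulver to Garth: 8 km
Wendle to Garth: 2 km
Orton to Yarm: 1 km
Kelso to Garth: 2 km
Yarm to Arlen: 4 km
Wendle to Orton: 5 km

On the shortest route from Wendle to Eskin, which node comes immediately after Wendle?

Enumerating some paths:
Wendle → Orton → Yarm → Irby → Eskin: 5+1+7+8 = 21
Wendle → Garth → Yarm → Irby → Eskin: 2+7+7+8 = 24
Cheapest is Wendle → Orton → Yarm → Irby → Eskin at 21 km.
So from Wendle the first move is to Orton.

Orton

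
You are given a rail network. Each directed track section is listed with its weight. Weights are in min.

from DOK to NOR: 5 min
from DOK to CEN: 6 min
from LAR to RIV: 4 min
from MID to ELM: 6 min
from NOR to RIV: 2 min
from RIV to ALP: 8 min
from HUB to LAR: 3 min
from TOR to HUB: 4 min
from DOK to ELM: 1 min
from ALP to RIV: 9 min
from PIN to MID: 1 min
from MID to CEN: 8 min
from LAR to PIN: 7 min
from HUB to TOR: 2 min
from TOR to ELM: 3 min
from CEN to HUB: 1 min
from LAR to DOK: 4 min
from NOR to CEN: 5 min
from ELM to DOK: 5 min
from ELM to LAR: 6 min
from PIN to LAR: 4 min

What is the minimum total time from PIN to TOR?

Shortest distances from PIN:
PIN: 0
MID: 1  (via PIN)
LAR: 4  (via PIN)
ELM: 7  (via MID)
RIV: 8  (via LAR)
DOK: 8  (via LAR)
CEN: 9  (via MID)
HUB: 10  (via CEN)
TOR: 12  (via HUB)
Shortest route: PIN–MID–CEN–HUB–TOR = 12 min.

12 min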